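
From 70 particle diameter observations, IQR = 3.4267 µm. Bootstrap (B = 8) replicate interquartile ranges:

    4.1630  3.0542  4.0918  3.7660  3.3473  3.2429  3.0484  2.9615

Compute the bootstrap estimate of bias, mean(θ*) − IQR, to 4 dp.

mean(θ*) = (4.1630 + 3.0542 + 4.0918 + 3.7660 + 3.3473 + 3.2429 + 3.0484 + 2.9615) / 8 = 3.45939
bias = 3.45939 − 3.4267

bias = +0.0327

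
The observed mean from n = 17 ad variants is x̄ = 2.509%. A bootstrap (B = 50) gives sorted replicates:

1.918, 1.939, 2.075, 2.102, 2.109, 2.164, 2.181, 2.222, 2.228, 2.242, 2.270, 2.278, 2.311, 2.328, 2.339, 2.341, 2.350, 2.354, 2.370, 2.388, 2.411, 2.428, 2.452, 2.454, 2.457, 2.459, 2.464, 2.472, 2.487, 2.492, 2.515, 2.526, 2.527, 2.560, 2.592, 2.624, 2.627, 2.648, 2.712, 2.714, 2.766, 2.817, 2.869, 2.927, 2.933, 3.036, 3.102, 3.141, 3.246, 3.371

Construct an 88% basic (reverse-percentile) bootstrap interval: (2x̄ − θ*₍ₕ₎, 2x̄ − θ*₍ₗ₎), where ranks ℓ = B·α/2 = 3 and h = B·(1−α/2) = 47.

(1.916, 2.943)

Percentile endpoints at ranks 3 and 47: θ*₍3₎ = 2.075, θ*₍47₎ = 3.102.
Basic interval reflects these around x̄:
  lower = 2 × 2.509 − 3.102 = 1.916
  upper = 2 × 2.509 − 2.075 = 2.943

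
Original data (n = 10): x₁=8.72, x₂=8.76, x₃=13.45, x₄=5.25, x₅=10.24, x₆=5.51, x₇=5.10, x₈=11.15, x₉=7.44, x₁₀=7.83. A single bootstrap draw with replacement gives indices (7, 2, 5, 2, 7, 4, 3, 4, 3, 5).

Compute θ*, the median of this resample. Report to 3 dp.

θ* = 8.760

Resample values: 5.10, 8.76, 10.24, 8.76, 5.10, 5.25, 13.45, 5.25, 13.45, 10.24.
Sorted: 5.10, 5.10, 5.25, 5.25, 8.76, 8.76, 10.24, 10.24, 13.45, 13.45
Median = average of the two middle values = 8.760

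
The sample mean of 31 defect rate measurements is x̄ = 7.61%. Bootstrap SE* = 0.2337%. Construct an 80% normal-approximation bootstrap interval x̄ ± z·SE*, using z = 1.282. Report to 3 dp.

Margin = 1.282 × 0.2337 = 0.2996
Interval: 7.61 ± 0.2996

(7.310, 7.910)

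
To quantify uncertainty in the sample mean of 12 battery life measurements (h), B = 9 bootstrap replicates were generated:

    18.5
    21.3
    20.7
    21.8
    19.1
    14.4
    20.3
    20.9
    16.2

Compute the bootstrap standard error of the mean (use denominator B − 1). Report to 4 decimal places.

SE* = 2.5011

Bootstrap SE is the standard deviation of the 9 replicate means.
Mean of replicates: (18.5 + 21.3 + 20.7 + 21.8 + 19.1 + 14.4 + 20.3 + 20.9 + 16.2) / 9 = 173.20000 / 9 = 19.24444
Sum of squared deviations: (−0.74444)² + (+2.05556)² + (+1.45556)² + (+2.55556)² + (−0.14444)² + (−4.84444)² + (+1.05556)² + (+1.65556)² + (−3.04444)² = 50.04222
Variance = 50.04222 / 8 = 6.25528
SE* = √6.25528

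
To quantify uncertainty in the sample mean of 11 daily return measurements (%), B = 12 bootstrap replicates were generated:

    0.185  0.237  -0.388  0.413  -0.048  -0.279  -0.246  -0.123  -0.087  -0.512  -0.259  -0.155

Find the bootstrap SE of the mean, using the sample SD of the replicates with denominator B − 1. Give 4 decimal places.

SE* = 0.2689

Bootstrap SE is the standard deviation of the 12 replicate means.
Mean of replicates: (0.185 + 0.237 + (-0.388) + 0.413 + (-0.048) + (-0.279) + (-0.246) + (-0.123) + (-0.087) + (-0.512) + (-0.259) + (-0.155)) / 12 = -1.26200 / 12 = -0.10517
Sum of squared deviations: (+0.29017)² + (+0.34217)² + (−0.28283)² + (+0.51817)² + (+0.05717)² + (−0.17383)² + (−0.14083)² + (−0.01783)² + (+0.01817)² + (−0.40683)² + (−0.15383)² + (−0.04983)² = 0.79540
Variance = 0.79540 / 11 = 0.07231
SE* = √0.07231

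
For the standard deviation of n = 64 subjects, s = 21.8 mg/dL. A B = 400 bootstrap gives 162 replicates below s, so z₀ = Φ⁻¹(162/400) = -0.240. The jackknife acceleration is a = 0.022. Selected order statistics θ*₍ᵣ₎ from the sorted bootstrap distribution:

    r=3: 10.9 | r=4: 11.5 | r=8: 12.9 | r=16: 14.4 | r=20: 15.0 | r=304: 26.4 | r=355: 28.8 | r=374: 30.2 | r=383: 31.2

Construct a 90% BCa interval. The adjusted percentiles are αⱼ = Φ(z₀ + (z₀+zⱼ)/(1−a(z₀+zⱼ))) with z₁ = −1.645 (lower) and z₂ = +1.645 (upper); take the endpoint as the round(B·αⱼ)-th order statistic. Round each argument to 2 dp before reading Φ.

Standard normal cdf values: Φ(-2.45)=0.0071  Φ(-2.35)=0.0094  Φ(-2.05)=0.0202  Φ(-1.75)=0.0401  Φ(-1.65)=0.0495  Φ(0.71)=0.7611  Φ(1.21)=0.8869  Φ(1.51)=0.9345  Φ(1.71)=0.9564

(12.9, 28.8)

Lower: z₀ + z₁ = -0.240 + (-1.645) = -1.885; 1 − a(z₀+z₁) = 1 − (0.022)(-1.885) = 1.0415; argument = -0.240 + (-1.885)/1.0415 = -2.0499 → -2.05.
α₁ = Φ(-2.05) = 0.0202; rank = round(400 × 0.0202) = 8; θ*₍8₎ = 12.9.
Upper: z₀ + z₂ = 1.405; 1 − a(z₀+z₂) = 0.9691; argument = 1.2098 → 1.21; α₂ = 0.8869; rank = 355; θ*₍355₎ = 28.8.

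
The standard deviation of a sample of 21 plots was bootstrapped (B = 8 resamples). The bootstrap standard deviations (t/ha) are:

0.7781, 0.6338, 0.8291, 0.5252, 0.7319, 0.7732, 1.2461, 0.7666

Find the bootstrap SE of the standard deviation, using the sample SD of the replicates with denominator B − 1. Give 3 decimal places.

Bootstrap SE is the standard deviation of the 8 replicate standard deviations.
Mean of replicates: (0.7781 + 0.6338 + 0.8291 + 0.5252 + 0.7319 + 0.7732 + 1.2461 + 0.7666) / 8 = 6.28400 / 8 = 0.78550
Sum of squared deviations: (−0.00740)² + (−0.15170)² + (+0.04360)² + (−0.26030)² + (−0.05360)² + (−0.01230)² + (+0.46060)² + (−0.01890)² = 0.30826
Variance = 0.30826 / 7 = 0.04404
SE* = √0.04404

SE* = 0.210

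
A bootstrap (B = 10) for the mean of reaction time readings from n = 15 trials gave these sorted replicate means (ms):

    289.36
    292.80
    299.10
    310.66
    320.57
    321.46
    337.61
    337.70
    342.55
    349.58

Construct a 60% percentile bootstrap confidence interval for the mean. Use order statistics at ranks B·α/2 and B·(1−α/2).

(292.80, 337.70)

α = 0.40; lower rank = 10 × 0.200 = 2; upper rank = 10 × 0.800 = 8.
The 2nd smallest replicate is 292.80; the 8th is 337.70.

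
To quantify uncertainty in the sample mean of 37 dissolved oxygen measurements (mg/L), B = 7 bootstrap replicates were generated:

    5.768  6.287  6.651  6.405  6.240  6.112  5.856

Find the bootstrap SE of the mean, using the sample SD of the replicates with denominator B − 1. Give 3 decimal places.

Bootstrap SE is the standard deviation of the 7 replicate means.
Mean of replicates: (5.768 + 6.287 + 6.651 + 6.405 + 6.240 + 6.112 + 5.856) / 7 = 43.3190 / 7 = 6.1884
Sum of squared deviations: (−0.4204)² + (+0.0986)² + (+0.4626)² + (+0.2166)² + (+0.0516)² + (−0.0764)² + (−0.3324)² = 0.5664
Variance = 0.5664 / 6 = 0.0944
SE* = √0.0944

SE* = 0.307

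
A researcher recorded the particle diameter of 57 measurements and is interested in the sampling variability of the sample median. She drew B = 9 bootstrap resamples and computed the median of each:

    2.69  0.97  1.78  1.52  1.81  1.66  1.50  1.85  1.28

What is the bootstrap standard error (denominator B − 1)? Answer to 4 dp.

SE* = 0.4741

Bootstrap SE is the standard deviation of the 9 replicate medians.
Mean of replicates: (2.69 + 0.97 + 1.78 + 1.52 + 1.81 + 1.66 + 1.50 + 1.85 + 1.28) / 9 = 15.06000 / 9 = 1.67333
Sum of squared deviations: (+1.01667)² + (−0.70333)² + (+0.10667)² + (−0.15333)² + (+0.13667)² + (−0.01333)² + (−0.17333)² + (+0.17667)² + (−0.39333)² = 1.79800
Variance = 1.79800 / 8 = 0.22475
SE* = √0.22475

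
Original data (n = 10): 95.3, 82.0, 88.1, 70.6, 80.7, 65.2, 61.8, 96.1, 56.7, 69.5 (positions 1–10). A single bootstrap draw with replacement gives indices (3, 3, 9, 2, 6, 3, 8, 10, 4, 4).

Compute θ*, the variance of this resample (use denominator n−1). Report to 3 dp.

Resample values: 88.1, 88.1, 56.7, 82.0, 65.2, 88.1, 96.1, 69.5, 70.6, 70.6.
Mean = 77.5000; sum of squared deviations = 1446.4400
s² = 1446.4400 / 9 = 160.7156

θ* = 160.716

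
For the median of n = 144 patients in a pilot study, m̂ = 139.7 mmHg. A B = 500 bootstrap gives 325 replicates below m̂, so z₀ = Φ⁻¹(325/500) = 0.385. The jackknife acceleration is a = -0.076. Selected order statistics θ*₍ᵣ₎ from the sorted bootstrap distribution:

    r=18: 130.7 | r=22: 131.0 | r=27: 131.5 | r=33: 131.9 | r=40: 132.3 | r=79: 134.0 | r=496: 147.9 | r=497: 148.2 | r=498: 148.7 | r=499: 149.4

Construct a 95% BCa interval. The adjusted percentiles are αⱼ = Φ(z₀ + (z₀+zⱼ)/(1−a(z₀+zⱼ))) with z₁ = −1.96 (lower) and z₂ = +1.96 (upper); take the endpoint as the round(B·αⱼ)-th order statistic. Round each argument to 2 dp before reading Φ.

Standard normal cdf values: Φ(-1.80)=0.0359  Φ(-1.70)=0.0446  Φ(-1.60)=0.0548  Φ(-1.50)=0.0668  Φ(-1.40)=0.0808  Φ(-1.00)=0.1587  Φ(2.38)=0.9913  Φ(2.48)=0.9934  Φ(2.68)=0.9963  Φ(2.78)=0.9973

(132.3, 147.9)

Lower: z₀ + z₁ = 0.385 + (-1.960) = -1.575; 1 − a(z₀+z₁) = 1 − (-0.076)(-1.575) = 0.8803; argument = 0.385 + (-1.575)/0.8803 = -1.4042 → -1.40.
α₁ = Φ(-1.40) = 0.0808; rank = round(500 × 0.0808) = 40; θ*₍40₎ = 132.3.
Upper: z₀ + z₂ = 2.345; 1 − a(z₀+z₂) = 1.1782; argument = 2.3753 → 2.38; α₂ = 0.9913; rank = 496; θ*₍496₎ = 147.9.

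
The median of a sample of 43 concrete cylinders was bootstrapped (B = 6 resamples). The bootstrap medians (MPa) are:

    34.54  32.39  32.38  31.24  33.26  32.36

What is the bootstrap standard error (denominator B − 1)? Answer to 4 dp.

Bootstrap SE is the standard deviation of the 6 replicate medians.
Mean of replicates: (34.54 + 32.39 + 32.38 + 31.24 + 33.26 + 32.36) / 6 = 196.17000 / 6 = 32.69500
Sum of squared deviations: (+1.84500)² + (−0.30500)² + (−0.31500)² + (−1.45500)² + (+0.56500)² + (−0.33500)² = 6.14475
Variance = 6.14475 / 5 = 1.22895
SE* = √1.22895

SE* = 1.1086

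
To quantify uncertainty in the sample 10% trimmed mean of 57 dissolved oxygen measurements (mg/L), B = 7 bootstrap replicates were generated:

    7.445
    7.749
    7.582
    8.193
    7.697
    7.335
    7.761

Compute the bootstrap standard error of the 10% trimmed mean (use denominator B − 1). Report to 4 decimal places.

Bootstrap SE is the standard deviation of the 7 replicate 10% trimmed means.
Mean of replicates: (7.445 + 7.749 + 7.582 + 8.193 + 7.697 + 7.335 + 7.761) / 7 = 53.76200 / 7 = 7.68029
Sum of squared deviations: (−0.23529)² + (+0.06871)² + (−0.09829)² + (+0.51271)² + (+0.01671)² + (−0.34529)² + (+0.08071)² = 0.45863
Variance = 0.45863 / 6 = 0.07644
SE* = √0.07644

SE* = 0.2765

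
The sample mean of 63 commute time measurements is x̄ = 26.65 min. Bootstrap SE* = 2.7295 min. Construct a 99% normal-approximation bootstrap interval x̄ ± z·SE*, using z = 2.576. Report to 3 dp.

Margin = 2.576 × 2.7295 = 7.0312
Interval: 26.65 ± 7.0312

(19.619, 33.681)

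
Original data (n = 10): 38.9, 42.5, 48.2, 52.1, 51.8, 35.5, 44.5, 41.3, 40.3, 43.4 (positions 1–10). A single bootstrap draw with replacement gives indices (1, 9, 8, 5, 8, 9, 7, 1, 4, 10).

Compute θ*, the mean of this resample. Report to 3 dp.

θ* = 43.280

Resample values: 38.9, 40.3, 41.3, 51.8, 41.3, 40.3, 44.5, 38.9, 52.1, 43.4.
Mean = (38.9 + 40.3 + 41.3 + 51.8 + 41.3 + 40.3 + 44.5 + 38.9 + 52.1 + 43.4) / 10 = 432.80 / 10 = 43.280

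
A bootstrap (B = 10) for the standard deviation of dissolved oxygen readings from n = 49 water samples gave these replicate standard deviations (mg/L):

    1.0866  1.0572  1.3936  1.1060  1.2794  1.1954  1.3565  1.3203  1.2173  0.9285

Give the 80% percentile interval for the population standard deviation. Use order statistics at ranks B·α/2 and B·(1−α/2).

Sorted replicates: 0.9285, 1.0572, 1.0866, 1.1060, 1.1954, 1.2173, 1.2794, 1.3203, 1.3565, 1.3936
α = 0.20; lower rank = 10 × 0.100 = 1; upper rank = 10 × 0.900 = 9.
The 1st smallest replicate is 0.9285; the 9th is 1.3565.

(0.9285, 1.3565)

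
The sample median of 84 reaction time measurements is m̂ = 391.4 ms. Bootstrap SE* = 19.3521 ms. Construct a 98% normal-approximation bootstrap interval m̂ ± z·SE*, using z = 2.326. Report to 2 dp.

(346.39, 436.41)

Margin = 2.326 × 19.3521 = 45.013
Interval: 391.4 ± 45.013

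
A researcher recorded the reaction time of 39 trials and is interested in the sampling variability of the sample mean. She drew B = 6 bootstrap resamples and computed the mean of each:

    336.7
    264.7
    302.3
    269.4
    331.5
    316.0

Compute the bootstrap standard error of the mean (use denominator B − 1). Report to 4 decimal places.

SE* = 30.6990

Bootstrap SE is the standard deviation of the 6 replicate means.
Mean of replicates: (336.7 + 264.7 + 302.3 + 269.4 + 331.5 + 316.0) / 6 = 1820.60000 / 6 = 303.43333
Sum of squared deviations: (+33.26667)² + (−38.73333)² + (−1.13333)² + (−34.03333)² + (+28.06667)² + (+12.56667)² = 4712.15333
Variance = 4712.15333 / 5 = 942.43067
SE* = √942.43067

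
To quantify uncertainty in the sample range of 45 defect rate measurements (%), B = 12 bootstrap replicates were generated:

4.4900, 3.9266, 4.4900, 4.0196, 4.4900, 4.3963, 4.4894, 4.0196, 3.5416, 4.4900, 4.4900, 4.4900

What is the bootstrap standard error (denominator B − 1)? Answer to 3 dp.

Bootstrap SE is the standard deviation of the 12 replicate ranges.
Mean of replicates: (4.4900 + 3.9266 + 4.4900 + 4.0196 + 4.4900 + 4.3963 + 4.4894 + 4.0196 + 3.5416 + 4.4900 + 4.4900 + 4.4900) / 12 = 51.33310 / 12 = 4.27776
Sum of squared deviations: (+0.21224)² + (−0.35116)² + (+0.21224)² + (−0.25816)² + (+0.21224)² + (+0.11854)² + (+0.21164)² + (−0.25816)² + (−0.73616)² + (+0.21224)² + (+0.21224)² + (+0.21224)² = 1.12766
Variance = 1.12766 / 11 = 0.10251
SE* = √0.10251

SE* = 0.320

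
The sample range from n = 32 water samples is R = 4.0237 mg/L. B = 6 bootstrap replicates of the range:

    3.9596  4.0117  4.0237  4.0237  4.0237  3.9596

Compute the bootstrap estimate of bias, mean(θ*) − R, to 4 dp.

bias = −0.0234

mean(θ*) = (3.9596 + 4.0117 + 4.0237 + 4.0237 + 4.0237 + 3.9596) / 6 = 4.00033
bias = 4.00033 − 4.0237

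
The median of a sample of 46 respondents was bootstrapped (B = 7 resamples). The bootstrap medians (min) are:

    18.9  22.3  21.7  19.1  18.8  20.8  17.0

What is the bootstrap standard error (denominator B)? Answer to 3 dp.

SE* = 1.732

Bootstrap SE is the standard deviation of the 7 replicate medians.
Mean of replicates: (18.9 + 22.3 + 21.7 + 19.1 + 18.8 + 20.8 + 17.0) / 7 = 138.6000 / 7 = 19.8000
Sum of squared deviations: (−0.9000)² + (+2.5000)² + (+1.9000)² + (−0.7000)² + (−1.0000)² + (+1.0000)² + (−2.8000)² = 21.0000
Variance = 21.0000 / 7 = 3.0000
SE* = √3.0000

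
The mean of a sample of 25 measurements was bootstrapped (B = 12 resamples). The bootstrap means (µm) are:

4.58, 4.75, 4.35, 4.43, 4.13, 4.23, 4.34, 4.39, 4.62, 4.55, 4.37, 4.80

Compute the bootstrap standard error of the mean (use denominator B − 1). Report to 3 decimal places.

SE* = 0.202

Bootstrap SE is the standard deviation of the 12 replicate means.
Mean of replicates: (4.58 + 4.75 + 4.35 + 4.43 + 4.13 + 4.23 + 4.34 + 4.39 + 4.62 + 4.55 + 4.37 + 4.80) / 12 = 53.5400 / 12 = 4.4617
Sum of squared deviations: (+0.1183)² + (+0.2883)² + (−0.1117)² + (−0.0317)² + (−0.3317)² + (−0.2317)² + (−0.1217)² + (−0.0717)² + (+0.1583)² + (+0.0883)² + (−0.0917)² + (+0.3383)² = 0.4500
Variance = 0.4500 / 11 = 0.0409
SE* = √0.0409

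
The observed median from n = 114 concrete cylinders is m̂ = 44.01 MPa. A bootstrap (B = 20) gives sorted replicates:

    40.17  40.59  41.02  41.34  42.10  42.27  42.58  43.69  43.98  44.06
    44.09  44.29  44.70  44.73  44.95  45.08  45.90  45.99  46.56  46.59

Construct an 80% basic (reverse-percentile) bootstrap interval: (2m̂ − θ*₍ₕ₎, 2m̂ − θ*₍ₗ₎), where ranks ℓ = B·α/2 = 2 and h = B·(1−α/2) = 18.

(42.03, 47.43)

Percentile endpoints at ranks 2 and 18: θ*₍2₎ = 40.59, θ*₍18₎ = 45.99.
Basic interval reflects these around m̂:
  lower = 2 × 44.01 − 45.99 = 42.03
  upper = 2 × 44.01 − 40.59 = 47.43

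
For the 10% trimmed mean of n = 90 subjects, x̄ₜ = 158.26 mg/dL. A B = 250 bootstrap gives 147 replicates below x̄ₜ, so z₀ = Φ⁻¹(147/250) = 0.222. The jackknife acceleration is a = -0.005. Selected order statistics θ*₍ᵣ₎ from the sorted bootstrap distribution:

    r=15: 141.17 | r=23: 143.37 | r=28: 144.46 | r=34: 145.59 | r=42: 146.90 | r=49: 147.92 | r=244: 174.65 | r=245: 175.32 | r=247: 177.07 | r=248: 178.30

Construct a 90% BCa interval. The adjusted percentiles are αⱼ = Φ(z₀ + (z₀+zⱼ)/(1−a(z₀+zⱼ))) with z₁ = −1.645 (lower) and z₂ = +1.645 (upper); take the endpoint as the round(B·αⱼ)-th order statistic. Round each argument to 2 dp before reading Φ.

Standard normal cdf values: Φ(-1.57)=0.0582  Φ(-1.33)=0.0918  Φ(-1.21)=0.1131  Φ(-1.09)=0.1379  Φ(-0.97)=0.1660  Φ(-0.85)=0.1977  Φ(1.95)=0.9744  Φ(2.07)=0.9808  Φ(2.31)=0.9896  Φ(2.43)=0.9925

(144.46, 175.32)

Lower: z₀ + z₁ = 0.222 + (-1.645) = -1.423; 1 − a(z₀+z₁) = 1 − (-0.005)(-1.423) = 0.9929; argument = 0.222 + (-1.423)/0.9929 = -1.2112 → -1.21.
α₁ = Φ(-1.21) = 0.1131; rank = round(250 × 0.1131) = 28; θ*₍28₎ = 144.46.
Upper: z₀ + z₂ = 1.867; 1 − a(z₀+z₂) = 1.0093; argument = 2.0717 → 2.07; α₂ = 0.9808; rank = 245; θ*₍245₎ = 175.32.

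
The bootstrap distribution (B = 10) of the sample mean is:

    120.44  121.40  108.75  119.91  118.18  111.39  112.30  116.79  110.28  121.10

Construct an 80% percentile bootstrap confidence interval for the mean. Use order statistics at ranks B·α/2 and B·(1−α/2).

Sorted replicates: 108.75, 110.28, 111.39, 112.30, 116.79, 118.18, 119.91, 120.44, 121.10, 121.40
α = 0.20; lower rank = 10 × 0.100 = 1; upper rank = 10 × 0.900 = 9.
The 1st smallest replicate is 108.75; the 9th is 121.10.

(108.75, 121.10)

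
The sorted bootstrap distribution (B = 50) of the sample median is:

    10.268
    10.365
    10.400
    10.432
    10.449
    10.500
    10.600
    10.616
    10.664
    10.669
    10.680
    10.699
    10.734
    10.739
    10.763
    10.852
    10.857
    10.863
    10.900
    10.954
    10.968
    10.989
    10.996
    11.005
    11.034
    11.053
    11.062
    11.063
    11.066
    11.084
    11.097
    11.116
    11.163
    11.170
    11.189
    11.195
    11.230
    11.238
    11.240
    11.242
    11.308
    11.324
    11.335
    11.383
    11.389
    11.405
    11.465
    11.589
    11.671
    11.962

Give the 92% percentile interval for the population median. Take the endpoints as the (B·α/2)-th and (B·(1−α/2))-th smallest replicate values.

α = 0.08; lower rank = 50 × 0.040 = 2; upper rank = 50 × 0.960 = 48.
The 2nd smallest replicate is 10.365; the 48th is 11.589.

(10.365, 11.589)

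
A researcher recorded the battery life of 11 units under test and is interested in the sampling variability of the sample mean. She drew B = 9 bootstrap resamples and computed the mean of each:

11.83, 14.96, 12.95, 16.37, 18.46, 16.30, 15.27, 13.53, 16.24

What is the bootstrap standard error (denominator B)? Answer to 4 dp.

Bootstrap SE is the standard deviation of the 9 replicate means.
Mean of replicates: (11.83 + 14.96 + 12.95 + 16.37 + 18.46 + 16.30 + 15.27 + 13.53 + 16.24) / 9 = 135.91000 / 9 = 15.10111
Sum of squared deviations: (−3.27111)² + (−0.14111)² + (−2.15111)² + (+1.26889)² + (+3.35889)² + (+1.19889)² + (+0.16889)² + (−1.57111)² + (+1.13889)² = 33.47089
Variance = 33.47089 / 9 = 3.71899
SE* = √3.71899

SE* = 1.9285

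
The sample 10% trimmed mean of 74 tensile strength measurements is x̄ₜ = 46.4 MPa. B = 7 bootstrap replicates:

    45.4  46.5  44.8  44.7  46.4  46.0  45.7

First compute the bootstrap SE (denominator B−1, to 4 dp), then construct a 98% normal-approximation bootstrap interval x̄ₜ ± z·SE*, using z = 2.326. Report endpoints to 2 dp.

(44.73, 48.07)

Mean of replicates = 45.6429; sum of squared deviations = 3.0971; SE* = √(3.0971/6) = 0.7185
Margin = 2.326 × 0.7185 = 1.671
Interval: 46.4 ± 1.671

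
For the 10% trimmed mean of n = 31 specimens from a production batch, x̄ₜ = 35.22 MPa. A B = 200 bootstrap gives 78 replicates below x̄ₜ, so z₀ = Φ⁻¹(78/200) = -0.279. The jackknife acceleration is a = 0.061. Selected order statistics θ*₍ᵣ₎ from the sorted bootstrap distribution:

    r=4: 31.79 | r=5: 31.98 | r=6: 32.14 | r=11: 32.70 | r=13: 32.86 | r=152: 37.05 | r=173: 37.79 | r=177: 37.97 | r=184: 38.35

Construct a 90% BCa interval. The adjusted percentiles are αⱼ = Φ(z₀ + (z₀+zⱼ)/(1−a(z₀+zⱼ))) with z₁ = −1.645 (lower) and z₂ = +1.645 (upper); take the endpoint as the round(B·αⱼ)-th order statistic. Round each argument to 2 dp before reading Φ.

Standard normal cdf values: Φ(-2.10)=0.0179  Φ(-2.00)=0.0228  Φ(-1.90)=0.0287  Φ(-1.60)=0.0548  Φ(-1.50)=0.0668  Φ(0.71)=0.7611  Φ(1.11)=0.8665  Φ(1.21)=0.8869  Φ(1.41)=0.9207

(31.98, 37.97)

Lower: z₀ + z₁ = -0.279 + (-1.645) = -1.924; 1 − a(z₀+z₁) = 1 − (0.061)(-1.924) = 1.1174; argument = -0.279 + (-1.924)/1.1174 = -2.0009 → -2.00.
α₁ = Φ(-2.00) = 0.0228; rank = round(200 × 0.0228) = 5; θ*₍5₎ = 31.98.
Upper: z₀ + z₂ = 1.366; 1 − a(z₀+z₂) = 0.9167; argument = 1.2112 → 1.21; α₂ = 0.8869; rank = 177; θ*₍177₎ = 37.97.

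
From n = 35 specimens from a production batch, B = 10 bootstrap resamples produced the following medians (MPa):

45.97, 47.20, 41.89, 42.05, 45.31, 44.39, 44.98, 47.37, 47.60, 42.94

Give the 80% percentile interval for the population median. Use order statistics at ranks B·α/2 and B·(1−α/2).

(41.89, 47.37)

Sorted replicates: 41.89, 42.05, 42.94, 44.39, 44.98, 45.31, 45.97, 47.20, 47.37, 47.60
α = 0.20; lower rank = 10 × 0.100 = 1; upper rank = 10 × 0.900 = 9.
The 1st smallest replicate is 41.89; the 9th is 47.37.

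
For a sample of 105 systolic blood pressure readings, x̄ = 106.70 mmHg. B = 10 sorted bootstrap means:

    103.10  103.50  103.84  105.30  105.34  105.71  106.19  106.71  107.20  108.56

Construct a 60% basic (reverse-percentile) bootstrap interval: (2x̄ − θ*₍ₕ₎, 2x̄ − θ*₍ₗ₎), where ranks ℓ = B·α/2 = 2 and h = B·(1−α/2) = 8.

Percentile endpoints at ranks 2 and 8: θ*₍2₎ = 103.50, θ*₍8₎ = 106.71.
Basic interval reflects these around x̄:
  lower = 2 × 106.70 − 106.71 = 106.69
  upper = 2 × 106.70 − 103.50 = 109.90

(106.69, 109.90)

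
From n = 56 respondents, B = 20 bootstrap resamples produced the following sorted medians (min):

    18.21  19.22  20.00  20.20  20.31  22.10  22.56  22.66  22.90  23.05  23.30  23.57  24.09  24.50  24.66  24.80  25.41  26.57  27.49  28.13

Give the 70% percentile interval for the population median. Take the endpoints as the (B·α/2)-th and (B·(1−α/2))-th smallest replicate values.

α = 0.30; lower rank = 20 × 0.150 = 3; upper rank = 20 × 0.850 = 17.
The 3rd smallest replicate is 20.00; the 17th is 25.41.

(20.00, 25.41)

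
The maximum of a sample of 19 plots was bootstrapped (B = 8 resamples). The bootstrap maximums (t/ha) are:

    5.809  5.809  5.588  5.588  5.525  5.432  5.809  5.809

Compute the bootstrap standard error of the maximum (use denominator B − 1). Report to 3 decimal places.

SE* = 0.155

Bootstrap SE is the standard deviation of the 8 replicate maximums.
Mean of replicates: (5.809 + 5.809 + 5.588 + 5.588 + 5.525 + 5.432 + 5.809 + 5.809) / 8 = 45.3690 / 8 = 5.6711
Sum of squared deviations: (+0.1379)² + (+0.1379)² + (−0.0831)² + (−0.0831)² + (−0.1461)² + (−0.2391)² + (+0.1379)² + (+0.1379)² = 0.1684
Variance = 0.1684 / 7 = 0.0241
SE* = √0.0241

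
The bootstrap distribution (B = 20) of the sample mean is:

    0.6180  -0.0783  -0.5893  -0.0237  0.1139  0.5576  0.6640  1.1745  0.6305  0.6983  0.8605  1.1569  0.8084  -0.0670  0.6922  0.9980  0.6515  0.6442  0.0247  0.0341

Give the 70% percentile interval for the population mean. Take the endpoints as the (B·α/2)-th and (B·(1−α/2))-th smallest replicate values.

(-0.0670, 0.8605)

Sorted replicates: -0.5893, -0.0783, -0.0670, -0.0237, 0.0247, 0.0341, 0.1139, 0.5576, 0.6180, 0.6305, 0.6442, 0.6515, 0.6640, 0.6922, 0.6983, 0.8084, 0.8605, 0.9980, 1.1569, 1.1745
α = 0.30; lower rank = 20 × 0.150 = 3; upper rank = 20 × 0.850 = 17.
The 3rd smallest replicate is -0.0670; the 17th is 0.8605.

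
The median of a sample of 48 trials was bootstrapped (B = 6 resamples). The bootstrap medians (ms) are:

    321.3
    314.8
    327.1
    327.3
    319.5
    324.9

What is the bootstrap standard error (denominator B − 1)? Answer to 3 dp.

SE* = 4.893

Bootstrap SE is the standard deviation of the 6 replicate medians.
Mean of replicates: (321.3 + 314.8 + 327.1 + 327.3 + 319.5 + 324.9) / 6 = 1934.9000 / 6 = 322.4833
Sum of squared deviations: (−1.1833)² + (−7.6833)² + (+4.6167)² + (+4.8167)² + (−2.9833)² + (+2.4167)² = 119.6883
Variance = 119.6883 / 5 = 23.9377
SE* = √23.9377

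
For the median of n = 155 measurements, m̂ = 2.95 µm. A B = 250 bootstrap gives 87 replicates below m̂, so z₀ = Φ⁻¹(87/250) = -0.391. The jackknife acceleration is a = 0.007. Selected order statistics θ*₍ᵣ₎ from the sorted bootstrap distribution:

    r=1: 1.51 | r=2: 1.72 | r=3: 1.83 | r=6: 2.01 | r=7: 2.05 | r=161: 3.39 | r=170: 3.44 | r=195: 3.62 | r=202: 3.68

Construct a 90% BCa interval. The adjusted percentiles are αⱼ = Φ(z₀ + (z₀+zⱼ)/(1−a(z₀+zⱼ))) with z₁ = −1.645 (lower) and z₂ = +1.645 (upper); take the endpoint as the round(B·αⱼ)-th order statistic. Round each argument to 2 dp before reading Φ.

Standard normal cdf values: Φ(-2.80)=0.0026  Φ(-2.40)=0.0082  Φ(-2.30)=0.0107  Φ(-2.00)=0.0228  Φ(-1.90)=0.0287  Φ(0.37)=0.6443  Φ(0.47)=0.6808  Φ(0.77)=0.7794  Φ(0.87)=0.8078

Lower: z₀ + z₁ = -0.391 + (-1.645) = -2.036; 1 − a(z₀+z₁) = 1 − (0.007)(-2.036) = 1.0143; argument = -0.391 + (-2.036)/1.0143 = -2.3984 → -2.40.
α₁ = Φ(-2.40) = 0.0082; rank = round(250 × 0.0082) = 2; θ*₍2₎ = 1.72.
Upper: z₀ + z₂ = 1.254; 1 − a(z₀+z₂) = 0.9912; argument = 0.8741 → 0.87; α₂ = 0.8078; rank = 202; θ*₍202₎ = 3.68.

(1.72, 3.68)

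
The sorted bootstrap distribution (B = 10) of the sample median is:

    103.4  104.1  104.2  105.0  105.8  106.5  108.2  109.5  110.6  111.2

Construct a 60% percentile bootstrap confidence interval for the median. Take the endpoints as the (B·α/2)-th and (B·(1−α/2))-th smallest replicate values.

(104.1, 109.5)

α = 0.40; lower rank = 10 × 0.200 = 2; upper rank = 10 × 0.800 = 8.
The 2nd smallest replicate is 104.1; the 8th is 109.5.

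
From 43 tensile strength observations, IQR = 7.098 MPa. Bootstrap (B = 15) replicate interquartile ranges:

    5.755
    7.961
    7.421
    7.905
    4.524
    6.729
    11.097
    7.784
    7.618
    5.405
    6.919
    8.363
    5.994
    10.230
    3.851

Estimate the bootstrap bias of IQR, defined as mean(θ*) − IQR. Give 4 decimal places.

bias = +0.0724

mean(θ*) = (5.755 + 7.961 + 7.421 + 7.905 + 4.524 + 6.729 + 11.097 + 7.784 + 7.618 + 5.405 + 6.919 + 8.363 + 5.994 + 10.230 + 3.851) / 15 = 7.17040
bias = 7.17040 − 7.098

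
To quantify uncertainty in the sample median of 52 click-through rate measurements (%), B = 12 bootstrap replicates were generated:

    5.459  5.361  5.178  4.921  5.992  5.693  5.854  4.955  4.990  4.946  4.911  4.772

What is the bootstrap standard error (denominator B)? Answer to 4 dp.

SE* = 0.3949

Bootstrap SE is the standard deviation of the 12 replicate medians.
Mean of replicates: (5.459 + 5.361 + 5.178 + 4.921 + 5.992 + 5.693 + 5.854 + 4.955 + 4.990 + 4.946 + 4.911 + 4.772) / 12 = 63.03200 / 12 = 5.25267
Sum of squared deviations: (+0.20633)² + (+0.10833)² + (−0.07467)² + (−0.33167)² + (+0.73933)² + (+0.44033)² + (+0.60133)² + (−0.29767)² + (−0.26267)² + (−0.30667)² + (−0.34167)² + (−0.48067)² = 1.87142
Variance = 1.87142 / 12 = 0.15595
SE* = √0.15595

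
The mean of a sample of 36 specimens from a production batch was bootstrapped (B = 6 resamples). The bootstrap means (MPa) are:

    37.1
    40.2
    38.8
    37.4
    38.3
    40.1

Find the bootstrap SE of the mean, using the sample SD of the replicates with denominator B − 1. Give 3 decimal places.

Bootstrap SE is the standard deviation of the 6 replicate means.
Mean of replicates: (37.1 + 40.2 + 38.8 + 37.4 + 38.3 + 40.1) / 6 = 231.9000 / 6 = 38.6500
Sum of squared deviations: (−1.5500)² + (+1.5500)² + (+0.1500)² + (−1.2500)² + (−0.3500)² + (+1.4500)² = 8.6150
Variance = 8.6150 / 5 = 1.7230
SE* = √1.7230

SE* = 1.313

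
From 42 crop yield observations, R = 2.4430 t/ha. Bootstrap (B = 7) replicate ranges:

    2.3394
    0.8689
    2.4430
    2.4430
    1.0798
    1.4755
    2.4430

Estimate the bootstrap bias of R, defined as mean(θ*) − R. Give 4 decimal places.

bias = −0.5726

mean(θ*) = (2.3394 + 0.8689 + 2.4430 + 2.4430 + 1.0798 + 1.4755 + 2.4430) / 7 = 1.87037
bias = 1.87037 − 2.4430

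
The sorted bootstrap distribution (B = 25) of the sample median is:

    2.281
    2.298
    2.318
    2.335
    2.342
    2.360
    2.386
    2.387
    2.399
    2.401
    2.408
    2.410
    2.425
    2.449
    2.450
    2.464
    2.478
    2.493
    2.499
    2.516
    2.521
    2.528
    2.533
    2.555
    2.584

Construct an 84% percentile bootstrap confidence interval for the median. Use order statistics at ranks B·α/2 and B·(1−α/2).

(2.298, 2.533)

α = 0.16; lower rank = 25 × 0.080 = 2; upper rank = 25 × 0.920 = 23.
The 2nd smallest replicate is 2.298; the 23rd is 2.533.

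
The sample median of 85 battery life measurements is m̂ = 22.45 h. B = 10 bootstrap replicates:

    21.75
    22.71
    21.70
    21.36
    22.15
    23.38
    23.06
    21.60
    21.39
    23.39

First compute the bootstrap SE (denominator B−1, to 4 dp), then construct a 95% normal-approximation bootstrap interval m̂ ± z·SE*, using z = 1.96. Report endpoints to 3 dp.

(20.855, 24.045)

Mean of replicates = 22.2490; sum of squared deviations = 5.9609; SE* = √(5.9609/9) = 0.8138
Margin = 1.96 × 0.8138 = 1.5950
Interval: 22.45 ± 1.5950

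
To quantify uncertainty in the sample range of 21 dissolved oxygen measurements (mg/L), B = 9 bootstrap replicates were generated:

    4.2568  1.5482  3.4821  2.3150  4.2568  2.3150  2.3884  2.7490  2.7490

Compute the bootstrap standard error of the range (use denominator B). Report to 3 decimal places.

SE* = 0.872

Bootstrap SE is the standard deviation of the 9 replicate ranges.
Mean of replicates: (4.2568 + 1.5482 + 3.4821 + 2.3150 + 4.2568 + 2.3150 + 2.3884 + 2.7490 + 2.7490) / 9 = 26.06030 / 9 = 2.89559
Sum of squared deviations: (+1.36121)² + (−1.34739)² + (+0.58651)² + (−0.58059)² + (+1.36121)² + (−0.58059)² + (−0.50719)² + (−0.14659)² + (−0.14659)² = 6.83963
Variance = 6.83963 / 9 = 0.75996
SE* = √0.75996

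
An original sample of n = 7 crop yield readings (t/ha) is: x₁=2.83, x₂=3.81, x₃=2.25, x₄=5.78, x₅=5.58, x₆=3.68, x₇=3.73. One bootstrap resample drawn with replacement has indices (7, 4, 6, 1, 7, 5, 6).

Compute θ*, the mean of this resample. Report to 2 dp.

θ* = 4.14

Resample values: 3.73, 5.78, 3.68, 2.83, 3.73, 5.58, 3.68.
Mean = (3.73 + 5.78 + 3.68 + 2.83 + 3.73 + 5.58 + 3.68) / 7 = 29.010 / 7 = 4.14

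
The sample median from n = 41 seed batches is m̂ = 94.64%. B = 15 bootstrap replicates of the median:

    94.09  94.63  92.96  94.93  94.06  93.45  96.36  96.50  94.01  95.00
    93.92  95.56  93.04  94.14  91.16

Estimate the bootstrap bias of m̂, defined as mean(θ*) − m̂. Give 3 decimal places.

bias = −0.386

mean(θ*) = (94.09 + 94.63 + 92.96 + 94.93 + 94.06 + 93.45 + 96.36 + 96.50 + 94.01 + 95.00 + 93.92 + 95.56 + 93.04 + 94.14 + 91.16) / 15 = 94.2540
bias = 94.2540 − 94.64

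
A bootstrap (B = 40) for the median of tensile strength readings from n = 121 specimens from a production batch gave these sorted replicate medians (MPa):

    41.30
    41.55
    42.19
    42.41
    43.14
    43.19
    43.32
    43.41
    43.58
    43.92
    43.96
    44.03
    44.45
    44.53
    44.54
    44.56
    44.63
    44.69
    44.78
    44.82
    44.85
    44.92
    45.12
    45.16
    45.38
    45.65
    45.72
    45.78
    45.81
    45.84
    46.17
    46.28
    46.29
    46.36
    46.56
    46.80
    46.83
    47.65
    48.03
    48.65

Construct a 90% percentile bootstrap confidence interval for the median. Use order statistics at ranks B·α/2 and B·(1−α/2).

(41.55, 47.65)

α = 0.10; lower rank = 40 × 0.050 = 2; upper rank = 40 × 0.950 = 38.
The 2nd smallest replicate is 41.55; the 38th is 47.65.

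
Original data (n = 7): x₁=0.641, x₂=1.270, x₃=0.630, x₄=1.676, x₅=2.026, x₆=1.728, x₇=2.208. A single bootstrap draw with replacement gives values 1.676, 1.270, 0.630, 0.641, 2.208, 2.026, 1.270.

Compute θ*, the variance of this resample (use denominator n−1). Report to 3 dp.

Mean = 1.3887; sum of squared deviations = 2.3228
s² = 2.3228 / 6 = 0.3871

θ* = 0.387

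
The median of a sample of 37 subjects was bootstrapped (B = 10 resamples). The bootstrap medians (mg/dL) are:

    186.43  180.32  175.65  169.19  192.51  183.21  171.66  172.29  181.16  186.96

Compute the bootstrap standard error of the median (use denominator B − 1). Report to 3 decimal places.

Bootstrap SE is the standard deviation of the 10 replicate medians.
Mean of replicates: (186.43 + 180.32 + 175.65 + 169.19 + 192.51 + 183.21 + 171.66 + 172.29 + 181.16 + 186.96) / 10 = 1799.3800 / 10 = 179.9380
Sum of squared deviations: (+6.4920)² + (+0.3820)² + (−4.2880)² + (−10.7480)² + (+12.5720)² + (+3.2720)² + (−8.2780)² + (−7.6480)² + (+1.2220)² + (+7.0220)² = 522.7786
Variance = 522.7786 / 9 = 58.0865
SE* = √58.0865

SE* = 7.621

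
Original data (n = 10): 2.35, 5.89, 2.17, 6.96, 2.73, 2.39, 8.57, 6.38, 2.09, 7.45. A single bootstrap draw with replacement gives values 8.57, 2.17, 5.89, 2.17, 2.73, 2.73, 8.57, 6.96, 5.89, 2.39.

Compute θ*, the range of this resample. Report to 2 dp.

Range = 8.57 − 2.17 = 6.40

θ* = 6.40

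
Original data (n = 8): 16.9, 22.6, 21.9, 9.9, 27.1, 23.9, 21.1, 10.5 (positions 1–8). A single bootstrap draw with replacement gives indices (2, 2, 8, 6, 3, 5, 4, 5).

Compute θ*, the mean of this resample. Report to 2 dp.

Resample values: 22.6, 22.6, 10.5, 23.9, 21.9, 27.1, 9.9, 27.1.
Mean = (22.6 + 22.6 + 10.5 + 23.9 + 21.9 + 27.1 + 9.9 + 27.1) / 8 = 165.60 / 8 = 20.70

θ* = 20.70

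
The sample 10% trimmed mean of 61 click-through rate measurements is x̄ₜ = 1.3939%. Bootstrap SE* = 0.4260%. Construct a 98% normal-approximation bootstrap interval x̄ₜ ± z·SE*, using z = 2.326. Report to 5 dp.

Margin = 2.326 × 0.4260 = 0.990876
Interval: 1.3939 ± 0.990876

(0.40302, 2.38478)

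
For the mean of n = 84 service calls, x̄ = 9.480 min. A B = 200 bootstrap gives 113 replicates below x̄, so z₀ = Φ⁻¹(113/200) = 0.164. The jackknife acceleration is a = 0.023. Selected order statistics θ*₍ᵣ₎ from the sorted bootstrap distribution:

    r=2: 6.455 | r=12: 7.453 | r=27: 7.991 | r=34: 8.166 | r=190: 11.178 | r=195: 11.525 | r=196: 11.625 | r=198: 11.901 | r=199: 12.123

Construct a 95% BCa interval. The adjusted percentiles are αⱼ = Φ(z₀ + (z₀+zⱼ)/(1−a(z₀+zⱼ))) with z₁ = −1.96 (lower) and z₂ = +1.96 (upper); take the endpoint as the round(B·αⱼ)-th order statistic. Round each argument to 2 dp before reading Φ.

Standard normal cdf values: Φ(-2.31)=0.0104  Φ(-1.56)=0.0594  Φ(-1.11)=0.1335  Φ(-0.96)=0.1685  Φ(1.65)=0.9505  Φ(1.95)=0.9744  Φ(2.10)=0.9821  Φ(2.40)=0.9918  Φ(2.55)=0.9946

(7.453, 11.901)

Lower: z₀ + z₁ = 0.164 + (-1.960) = -1.796; 1 − a(z₀+z₁) = 1 − (0.023)(-1.796) = 1.0413; argument = 0.164 + (-1.796)/1.0413 = -1.5608 → -1.56.
α₁ = Φ(-1.56) = 0.0594; rank = round(200 × 0.0594) = 12; θ*₍12₎ = 7.453.
Upper: z₀ + z₂ = 2.124; 1 − a(z₀+z₂) = 0.9511; argument = 2.3971 → 2.40; α₂ = 0.9918; rank = 198; θ*₍198₎ = 11.901.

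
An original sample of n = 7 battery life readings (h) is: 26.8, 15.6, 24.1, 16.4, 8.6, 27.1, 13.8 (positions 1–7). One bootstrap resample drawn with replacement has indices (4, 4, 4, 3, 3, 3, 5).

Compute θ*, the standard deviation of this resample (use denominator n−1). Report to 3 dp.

θ* = 5.849

Resample values: 16.4, 16.4, 16.4, 24.1, 24.1, 24.1, 8.6.
Mean = 18.5857; sum of squared deviations = 205.2686
s² = 205.2686 / 6 = 34.2114
s = √34.2114 = 5.849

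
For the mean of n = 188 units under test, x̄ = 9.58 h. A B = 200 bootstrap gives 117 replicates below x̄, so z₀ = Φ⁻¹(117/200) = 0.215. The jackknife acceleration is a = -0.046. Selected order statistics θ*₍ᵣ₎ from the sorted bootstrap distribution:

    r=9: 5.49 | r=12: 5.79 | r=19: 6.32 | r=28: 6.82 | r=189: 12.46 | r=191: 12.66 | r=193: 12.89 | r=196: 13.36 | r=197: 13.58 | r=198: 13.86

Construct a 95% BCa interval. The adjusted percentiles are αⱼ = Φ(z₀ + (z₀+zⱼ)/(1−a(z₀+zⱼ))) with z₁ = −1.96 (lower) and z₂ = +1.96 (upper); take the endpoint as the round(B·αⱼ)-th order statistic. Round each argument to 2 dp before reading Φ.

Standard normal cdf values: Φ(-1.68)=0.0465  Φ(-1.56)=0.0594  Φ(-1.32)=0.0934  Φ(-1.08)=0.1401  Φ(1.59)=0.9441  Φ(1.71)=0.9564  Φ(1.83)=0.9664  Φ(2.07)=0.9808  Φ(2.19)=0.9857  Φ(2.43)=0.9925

(5.49, 13.58)

Lower: z₀ + z₁ = 0.215 + (-1.960) = -1.745; 1 − a(z₀+z₁) = 1 − (-0.046)(-1.745) = 0.9197; argument = 0.215 + (-1.745)/0.9197 = -1.6823 → -1.68.
α₁ = Φ(-1.68) = 0.0465; rank = round(200 × 0.0465) = 9; θ*₍9₎ = 5.49.
Upper: z₀ + z₂ = 2.175; 1 − a(z₀+z₂) = 1.1000; argument = 2.1922 → 2.19; α₂ = 0.9857; rank = 197; θ*₍197₎ = 13.58.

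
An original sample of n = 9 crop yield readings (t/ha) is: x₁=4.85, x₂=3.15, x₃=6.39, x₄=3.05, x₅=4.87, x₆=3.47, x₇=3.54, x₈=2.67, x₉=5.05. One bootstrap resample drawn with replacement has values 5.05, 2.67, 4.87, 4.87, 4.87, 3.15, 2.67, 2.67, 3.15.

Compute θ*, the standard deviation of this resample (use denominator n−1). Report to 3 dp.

θ* = 1.099

Mean = 3.7744; sum of squared deviations = 9.6670
s² = 9.6670 / 8 = 1.2084
s = √1.2084 = 1.099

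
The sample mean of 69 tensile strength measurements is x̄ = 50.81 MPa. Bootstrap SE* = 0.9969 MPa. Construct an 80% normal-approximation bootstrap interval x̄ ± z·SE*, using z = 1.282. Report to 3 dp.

(49.532, 52.088)

Margin = 1.282 × 0.9969 = 1.2780
Interval: 50.81 ± 1.2780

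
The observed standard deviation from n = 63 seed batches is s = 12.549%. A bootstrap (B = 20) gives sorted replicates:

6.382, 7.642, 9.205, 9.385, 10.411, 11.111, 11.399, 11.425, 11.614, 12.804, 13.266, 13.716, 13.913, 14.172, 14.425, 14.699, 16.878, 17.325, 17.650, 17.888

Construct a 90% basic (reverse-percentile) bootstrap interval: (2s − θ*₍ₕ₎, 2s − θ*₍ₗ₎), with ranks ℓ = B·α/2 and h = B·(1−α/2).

Percentile endpoints at ranks 1 and 19: θ*₍1₎ = 6.382, θ*₍19₎ = 17.650.
Basic interval reflects these around s:
  lower = 2 × 12.549 − 17.650 = 7.448
  upper = 2 × 12.549 − 6.382 = 18.716

(7.448, 18.716)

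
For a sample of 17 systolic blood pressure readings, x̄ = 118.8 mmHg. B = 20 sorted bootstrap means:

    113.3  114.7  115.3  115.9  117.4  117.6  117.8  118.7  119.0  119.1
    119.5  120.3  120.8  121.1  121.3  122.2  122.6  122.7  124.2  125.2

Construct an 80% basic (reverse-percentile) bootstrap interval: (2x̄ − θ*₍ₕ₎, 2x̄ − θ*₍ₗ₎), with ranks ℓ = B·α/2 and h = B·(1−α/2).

(114.9, 122.9)

Percentile endpoints at ranks 2 and 18: θ*₍2₎ = 114.7, θ*₍18₎ = 122.7.
Basic interval reflects these around x̄:
  lower = 2 × 118.8 − 122.7 = 114.9
  upper = 2 × 118.8 − 114.7 = 122.9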